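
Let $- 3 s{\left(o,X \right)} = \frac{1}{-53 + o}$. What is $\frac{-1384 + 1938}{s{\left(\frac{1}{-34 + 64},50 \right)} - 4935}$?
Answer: $- \frac{880306}{7841705} \approx -0.11226$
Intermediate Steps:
$s{\left(o,X \right)} = - \frac{1}{3 \left(-53 + o\right)}$
$\frac{-1384 + 1938}{s{\left(\frac{1}{-34 + 64},50 \right)} - 4935} = \frac{-1384 + 1938}{- \frac{1}{-159 + \frac{3}{-34 + 64}} - 4935} = \frac{554}{- \frac{1}{-159 + \frac{3}{30}} - 4935} = \frac{554}{- \frac{1}{-159 + 3 \cdot \frac{1}{30}} - 4935} = \frac{554}{- \frac{1}{-159 + \frac{1}{10}} - 4935} = \frac{554}{- \frac{1}{- \frac{1589}{10}} - 4935} = \frac{554}{\left(-1\right) \left(- \frac{10}{1589}\right) - 4935} = \frac{554}{\frac{10}{1589} - 4935} = \frac{554}{- \frac{7841705}{1589}} = 554 \left(- \frac{1589}{7841705}\right) = - \frac{880306}{7841705}$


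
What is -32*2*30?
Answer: -1920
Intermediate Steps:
-32*2*30 = -64*30 = -1920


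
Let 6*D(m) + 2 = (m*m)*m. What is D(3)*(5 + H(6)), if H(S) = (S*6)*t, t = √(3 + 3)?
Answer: 125/6 + 150*√6 ≈ 388.26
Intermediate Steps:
t = √6 ≈ 2.4495
D(m) = -⅓ + m³/6 (D(m) = -⅓ + ((m*m)*m)/6 = -⅓ + (m²*m)/6 = -⅓ + m³/6)
H(S) = 6*S*√6 (H(S) = (S*6)*√6 = (6*S)*√6 = 6*S*√6)
D(3)*(5 + H(6)) = (-⅓ + (⅙)*3³)*(5 + 6*6*√6) = (-⅓ + (⅙)*27)*(5 + 36*√6) = (-⅓ + 9/2)*(5 + 36*√6) = 25*(5 + 36*√6)/6 = 125/6 + 150*√6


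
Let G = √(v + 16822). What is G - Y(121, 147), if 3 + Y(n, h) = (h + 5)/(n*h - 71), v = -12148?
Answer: 13249/4429 + √4674 ≈ 71.358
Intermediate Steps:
Y(n, h) = -3 + (5 + h)/(-71 + h*n) (Y(n, h) = -3 + (h + 5)/(n*h - 71) = -3 + (5 + h)/(h*n - 71) = -3 + (5 + h)/(-71 + h*n))
G = √4674 (G = √(-12148 + 16822) = √4674 ≈ 68.367)
G - Y(121, 147) = √4674 - (218 + 147 - 3*147*121)/(-71 + 147*121) = √4674 - (218 + 147 - 53361)/(-71 + 17787) = √4674 - (-52996)/17716 = √4674 - 1*(-13249/4429) = √4674 + 13249/4429 = 13249/4429 + √4674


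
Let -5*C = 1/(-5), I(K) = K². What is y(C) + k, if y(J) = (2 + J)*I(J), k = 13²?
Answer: 2640676/15625 ≈ 169.00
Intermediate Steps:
k = 169
C = 1/25 (C = -⅕/(-5) = -⅕*(-⅕) = 1/25 ≈ 0.040000)
y(J) = J²*(2 + J) (y(J) = (2 + J)*J² = J²*(2 + J))
y(C) + k = (1/25)²*(2 + 1/25) + 169 = (1/625)*(51/25) + 169 = 51/15625 + 169 = 2640676/15625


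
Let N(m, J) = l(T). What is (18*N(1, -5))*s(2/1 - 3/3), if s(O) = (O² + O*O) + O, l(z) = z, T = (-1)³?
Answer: -54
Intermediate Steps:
T = -1
N(m, J) = -1
s(O) = O + 2*O² (s(O) = (O² + O²) + O = 2*O² + O = O + 2*O²)
(18*N(1, -5))*s(2/1 - 3/3) = (18*(-1))*((2/1 - 3/3)*(1 + 2*(2/1 - 3/3))) = -18*(2*1 - 3*⅓)*(1 + 2*(2*1 - 3*⅓)) = -18*(2 - 1)*(1 + 2*(2 - 1)) = -18*(1 + 2*1) = -18*(1 + 2) = -18*3 = -54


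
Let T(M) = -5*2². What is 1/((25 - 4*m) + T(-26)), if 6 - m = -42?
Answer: -1/187 ≈ -0.0053476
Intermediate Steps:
m = 48 (m = 6 - 1*(-42) = 6 + 42 = 48)
T(M) = -20 (T(M) = -5*4 = -20)
1/((25 - 4*m) + T(-26)) = 1/((25 - 4*48) - 20) = 1/((25 - 192) - 20) = 1/(-167 - 20) = 1/(-187) = -1/187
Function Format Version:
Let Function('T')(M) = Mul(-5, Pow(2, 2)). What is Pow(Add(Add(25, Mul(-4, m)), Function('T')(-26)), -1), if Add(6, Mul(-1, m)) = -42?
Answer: Rational(-1, 187) ≈ -0.0053476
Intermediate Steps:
m = 48 (m = Add(6, Mul(-1, -42)) = Add(6, 42) = 48)
Function('T')(M) = -20 (Function('T')(M) = Mul(-5, 4) = -20)
Pow(Add(Add(25, Mul(-4, m)), Function('T')(-26)), -1) = Pow(Add(Add(25, Mul(-4, 48)), -20), -1) = Pow(Add(Add(25, -192), -20), -1) = Pow(Add(-167, -20), -1) = Pow(-187, -1) = Rational(-1, 187)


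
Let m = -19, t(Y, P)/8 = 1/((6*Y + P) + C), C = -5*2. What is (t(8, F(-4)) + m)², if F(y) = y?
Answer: 101761/289 ≈ 352.11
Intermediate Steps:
C = -10
t(Y, P) = 8/(-10 + P + 6*Y) (t(Y, P) = 8/((6*Y + P) - 10) = 8/((P + 6*Y) - 10) = 8/(-10 + P + 6*Y))
(t(8, F(-4)) + m)² = (8/(-10 - 4 + 6*8) - 19)² = (8/(-10 - 4 + 48) - 19)² = (8/34 - 19)² = (8*(1/34) - 19)² = (4/17 - 19)² = (-319/17)² = 101761/289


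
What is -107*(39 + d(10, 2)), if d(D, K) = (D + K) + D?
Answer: -6527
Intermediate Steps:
d(D, K) = K + 2*D
-107*(39 + d(10, 2)) = -107*(39 + (2 + 2*10)) = -107*(39 + (2 + 20)) = -107*(39 + 22) = -107*61 = -6527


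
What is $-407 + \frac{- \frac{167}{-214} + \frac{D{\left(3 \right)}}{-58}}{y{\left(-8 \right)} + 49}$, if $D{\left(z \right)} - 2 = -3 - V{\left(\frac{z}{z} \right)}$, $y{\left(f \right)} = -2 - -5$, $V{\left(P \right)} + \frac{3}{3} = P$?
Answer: $- \frac{65669417}{161356} \approx -406.98$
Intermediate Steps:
$V{\left(P \right)} = -1 + P$
$y{\left(f \right)} = 3$ ($y{\left(f \right)} = -2 + 5 = 3$)
$D{\left(z \right)} = -1$ ($D{\left(z \right)} = 2 - \left(2 + \frac{z}{z}\right) = 2 - 3 = -1$)
$-407 + \frac{- \frac{167}{-214} + \frac{D{\left(3 \right)}}{-58}}{y{\left(-8 \right)} + 49} = -407 + \frac{- \frac{167}{-214} - \frac{1}{-58}}{3 + 49} = -407 + \frac{\left(-167\right) \left(- \frac{1}{214}\right) - - \frac{1}{58}}{52} = -407 + \left(\frac{167}{214} + \frac{1}{58}\right) \frac{1}{52} = -407 + \frac{2475}{3103} \cdot \frac{1}{52} = -407 + \frac{2475}{161356} = - \frac{65669417}{161356}$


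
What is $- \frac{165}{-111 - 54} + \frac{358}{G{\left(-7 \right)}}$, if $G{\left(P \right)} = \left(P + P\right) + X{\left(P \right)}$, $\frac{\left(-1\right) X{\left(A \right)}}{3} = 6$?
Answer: $- \frac{163}{16} \approx -10.188$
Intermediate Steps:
$X{\left(A \right)} = -18$ ($X{\left(A \right)} = \left(-3\right) 6 = -18$)
$G{\left(P \right)} = -18 + 2 P$ ($G{\left(P \right)} = \left(P + P\right) - 18 = 2 P - 18 = -18 + 2 P$)
$- \frac{165}{-111 - 54} + \frac{358}{G{\left(-7 \right)}} = - \frac{165}{-111 - 54} + \frac{358}{-18 + 2 \left(-7\right)} = - \frac{165}{-111 - 54} + \frac{358}{-18 - 14} = - \frac{165}{-165} + \frac{358}{-32} = \left(-165\right) \left(- \frac{1}{165}\right) + 358 \left(- \frac{1}{32}\right) = 1 - \frac{179}{16} = - \frac{163}{16}$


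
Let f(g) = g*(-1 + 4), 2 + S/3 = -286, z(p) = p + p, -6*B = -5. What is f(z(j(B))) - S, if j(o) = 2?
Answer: 876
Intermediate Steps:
B = 5/6 (B = -1/6*(-5) = 5/6 ≈ 0.83333)
z(p) = 2*p
S = -864 (S = -6 + 3*(-286) = -6 - 858 = -864)
f(g) = 3*g (f(g) = g*3 = 3*g)
f(z(j(B))) - S = 3*(2*2) - 1*(-864) = 3*4 + 864 = 12 + 864 = 876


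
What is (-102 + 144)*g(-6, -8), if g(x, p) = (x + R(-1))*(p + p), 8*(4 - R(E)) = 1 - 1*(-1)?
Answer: 1512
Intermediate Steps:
R(E) = 15/4 (R(E) = 4 - (1 - 1*(-1))/8 = 4 - (1 + 1)/8 = 4 - ⅛*2 = 4 - ¼ = 15/4)
g(x, p) = 2*p*(15/4 + x) (g(x, p) = (x + 15/4)*(p + p) = (15/4 + x)*(2*p) = 2*p*(15/4 + x))
(-102 + 144)*g(-6, -8) = (-102 + 144)*((½)*(-8)*(15 + 4*(-6))) = 42*((½)*(-8)*(15 - 24)) = 42*((½)*(-8)*(-9)) = 42*36 = 1512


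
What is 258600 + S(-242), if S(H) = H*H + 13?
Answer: 317177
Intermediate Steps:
S(H) = 13 + H² (S(H) = H² + 13 = 13 + H²)
258600 + S(-242) = 258600 + (13 + (-242)²) = 258600 + (13 + 58564) = 258600 + 58577 = 317177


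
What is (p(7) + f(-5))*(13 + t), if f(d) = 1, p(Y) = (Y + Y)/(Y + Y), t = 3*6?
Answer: 62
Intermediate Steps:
t = 18
p(Y) = 1 (p(Y) = (2*Y)/((2*Y)) = (2*Y)*(1/(2*Y)) = 1)
(p(7) + f(-5))*(13 + t) = (1 + 1)*(13 + 18) = 2*31 = 62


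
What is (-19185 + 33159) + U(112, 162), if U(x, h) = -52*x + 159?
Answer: 8309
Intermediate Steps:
U(x, h) = 159 - 52*x
(-19185 + 33159) + U(112, 162) = (-19185 + 33159) + (159 - 52*112) = 13974 + (159 - 5824) = 13974 - 5665 = 8309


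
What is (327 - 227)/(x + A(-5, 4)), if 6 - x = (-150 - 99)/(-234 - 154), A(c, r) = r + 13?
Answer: 1552/347 ≈ 4.4726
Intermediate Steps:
A(c, r) = 13 + r
x = 2079/388 (x = 6 - (-150 - 99)/(-234 - 154) = 6 - (-249)/(-388) = 6 - (-249)*(-1)/388 = 6 - 1*249/388 = 6 - 249/388 = 2079/388 ≈ 5.3582)
(327 - 227)/(x + A(-5, 4)) = (327 - 227)/(2079/388 + (13 + 4)) = 100/(2079/388 + 17) = 100/(8675/388) = 100*(388/8675) = 1552/347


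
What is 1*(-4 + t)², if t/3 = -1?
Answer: 49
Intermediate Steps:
t = -3 (t = 3*(-1) = -3)
1*(-4 + t)² = 1*(-4 - 3)² = 1*(-7)² = 1*49 = 49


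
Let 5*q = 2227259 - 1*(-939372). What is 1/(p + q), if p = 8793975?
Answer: 5/47136506 ≈ 1.0607e-7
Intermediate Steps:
q = 3166631/5 (q = (2227259 - 1*(-939372))/5 = (2227259 + 939372)/5 = (⅕)*3166631 = 3166631/5 ≈ 6.3333e+5)
1/(p + q) = 1/(8793975 + 3166631/5) = 1/(47136506/5) = 5/47136506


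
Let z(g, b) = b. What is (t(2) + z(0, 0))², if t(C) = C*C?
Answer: 16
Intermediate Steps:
t(C) = C²
(t(2) + z(0, 0))² = (2² + 0)² = (4 + 0)² = 4² = 16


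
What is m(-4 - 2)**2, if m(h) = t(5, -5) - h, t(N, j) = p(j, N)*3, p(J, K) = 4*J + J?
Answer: 4761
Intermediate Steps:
p(J, K) = 5*J
t(N, j) = 15*j (t(N, j) = (5*j)*3 = 15*j)
m(h) = -75 - h (m(h) = 15*(-5) - h = -75 - h)
m(-4 - 2)**2 = (-75 - (-4 - 2))**2 = (-75 - 1*(-6))**2 = (-75 + 6)**2 = (-69)**2 = 4761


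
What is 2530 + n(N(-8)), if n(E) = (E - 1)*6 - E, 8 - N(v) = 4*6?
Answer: 2444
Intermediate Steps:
N(v) = -16 (N(v) = 8 - 4*6 = 8 - 1*24 = 8 - 24 = -16)
n(E) = -6 + 5*E (n(E) = (-1 + E)*6 - E = (-6 + 6*E) - E = -6 + 5*E)
2530 + n(N(-8)) = 2530 + (-6 + 5*(-16)) = 2530 + (-6 - 80) = 2530 - 86 = 2444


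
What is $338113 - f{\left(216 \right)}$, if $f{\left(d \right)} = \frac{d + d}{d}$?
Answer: $338111$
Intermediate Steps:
$f{\left(d \right)} = 2$ ($f{\left(d \right)} = \frac{2 d}{d} = 2$)
$338113 - f{\left(216 \right)} = 338113 - 2 = 338111$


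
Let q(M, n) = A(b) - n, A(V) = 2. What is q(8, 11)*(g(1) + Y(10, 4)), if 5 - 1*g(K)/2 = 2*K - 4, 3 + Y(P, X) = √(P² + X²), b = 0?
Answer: -99 - 18*√29 ≈ -195.93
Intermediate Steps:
Y(P, X) = -3 + √(P² + X²)
g(K) = 18 - 4*K (g(K) = 10 - 2*(2*K - 4) = 10 - 2*(-4 + 2*K) = 10 + (8 - 4*K) = 18 - 4*K)
q(M, n) = 2 - n
q(8, 11)*(g(1) + Y(10, 4)) = (2 - 1*11)*((18 - 4*1) + (-3 + √(10² + 4²))) = (2 - 11)*((18 - 4) + (-3 + √(100 + 16))) = -9*(14 + (-3 + √116)) = -9*(14 + (-3 + 2*√29)) = -9*(11 + 2*√29) = -99 - 18*√29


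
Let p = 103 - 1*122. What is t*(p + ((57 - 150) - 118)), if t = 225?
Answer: -51750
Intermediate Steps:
p = -19 (p = 103 - 122 = -19)
t*(p + ((57 - 150) - 118)) = 225*(-19 + ((57 - 150) - 118)) = 225*(-19 + (-93 - 118)) = 225*(-19 - 211) = 225*(-230) = -51750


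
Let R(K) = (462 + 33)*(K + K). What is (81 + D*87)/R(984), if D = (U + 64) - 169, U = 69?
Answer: -113/36080 ≈ -0.0031319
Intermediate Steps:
D = -36 (D = (69 + 64) - 169 = 133 - 169 = -36)
R(K) = 990*K (R(K) = 495*(2*K) = 990*K)
(81 + D*87)/R(984) = (81 - 36*87)/((990*984)) = (81 - 3132)/974160 = -3051*1/974160 = -113/36080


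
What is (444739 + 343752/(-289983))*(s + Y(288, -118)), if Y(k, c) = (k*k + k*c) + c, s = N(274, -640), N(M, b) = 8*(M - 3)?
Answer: 2192858784663950/96661 ≈ 2.2686e+10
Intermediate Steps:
N(M, b) = -24 + 8*M (N(M, b) = 8*(-3 + M) = -24 + 8*M)
s = 2168 (s = -24 + 8*274 = -24 + 2192 = 2168)
Y(k, c) = c + k² + c*k (Y(k, c) = (k² + c*k) + c = c + k² + c*k)
(444739 + 343752/(-289983))*(s + Y(288, -118)) = (444739 + 343752/(-289983))*(2168 + (-118 + 288² - 118*288)) = (444739 + 343752*(-1/289983))*(2168 + (-118 + 82944 - 33984)) = (444739 - 114584/96661)*(2168 + 48842) = (42988801895/96661)*51010 = 2192858784663950/96661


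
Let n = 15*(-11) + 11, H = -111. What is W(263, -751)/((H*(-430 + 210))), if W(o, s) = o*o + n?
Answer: 4601/1628 ≈ 2.8262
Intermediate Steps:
n = -154 (n = -165 + 11 = -154)
W(o, s) = -154 + o**2 (W(o, s) = o*o - 154 = o**2 - 154 = -154 + o**2)
W(263, -751)/((H*(-430 + 210))) = (-154 + 263**2)/((-111*(-430 + 210))) = (-154 + 69169)/((-111*(-220))) = 69015/24420 = 69015*(1/24420) = 4601/1628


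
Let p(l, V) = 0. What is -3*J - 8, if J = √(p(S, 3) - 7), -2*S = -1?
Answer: -8 - 3*I*√7 ≈ -8.0 - 7.9373*I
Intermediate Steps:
S = ½ (S = -½*(-1) = ½ ≈ 0.50000)
J = I*√7 (J = √(0 - 7) = √(-7) = I*√7 ≈ 2.6458*I)
-3*J - 8 = -3*I*√7 - 8 = -8 - 3*I*√7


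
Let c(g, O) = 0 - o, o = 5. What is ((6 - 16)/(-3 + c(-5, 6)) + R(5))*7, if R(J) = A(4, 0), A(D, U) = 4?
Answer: 147/4 ≈ 36.750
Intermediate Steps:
c(g, O) = -5 (c(g, O) = 0 - 1*5 = 0 - 5 = -5)
R(J) = 4
((6 - 16)/(-3 + c(-5, 6)) + R(5))*7 = ((6 - 16)/(-3 - 5) + 4)*7 = (-10/(-8) + 4)*7 = (-10*(-⅛) + 4)*7 = (5/4 + 4)*7 = (21/4)*7 = 147/4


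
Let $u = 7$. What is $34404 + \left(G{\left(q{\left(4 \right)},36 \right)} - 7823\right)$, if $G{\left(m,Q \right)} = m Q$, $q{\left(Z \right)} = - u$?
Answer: $26329$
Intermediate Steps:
$q{\left(Z \right)} = -7$ ($q{\left(Z \right)} = \left(-1\right) 7 = -7$)
$G{\left(m,Q \right)} = Q m$
$34404 + \left(G{\left(q{\left(4 \right)},36 \right)} - 7823\right) = 34404 + \left(36 \left(-7\right) - 7823\right) = 34404 - 8075 = 26329$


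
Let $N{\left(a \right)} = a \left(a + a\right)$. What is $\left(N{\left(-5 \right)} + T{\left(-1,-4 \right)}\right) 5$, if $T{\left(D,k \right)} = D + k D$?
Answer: $265$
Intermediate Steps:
$N{\left(a \right)} = 2 a^{2}$ ($N{\left(a \right)} = a 2 a = 2 a^{2}$)
$T{\left(D,k \right)} = D + D k$
$\left(N{\left(-5 \right)} + T{\left(-1,-4 \right)}\right) 5 = \left(2 \left(-5\right)^{2} - \left(1 - 4\right)\right) 5 = \left(2 \cdot 25 - -3\right) 5 = \left(50 + 3\right) 5 = 53 \cdot 5 = 265$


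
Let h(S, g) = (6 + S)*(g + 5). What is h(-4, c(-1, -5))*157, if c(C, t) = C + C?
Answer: 942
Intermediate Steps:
c(C, t) = 2*C
h(S, g) = (5 + g)*(6 + S) (h(S, g) = (6 + S)*(5 + g) = (5 + g)*(6 + S))
h(-4, c(-1, -5))*157 = (30 + 5*(-4) + 6*(2*(-1)) - 8*(-1))*157 = (30 - 20 + 6*(-2) - 4*(-2))*157 = (30 - 20 - 12 + 8)*157 = 6*157 = 942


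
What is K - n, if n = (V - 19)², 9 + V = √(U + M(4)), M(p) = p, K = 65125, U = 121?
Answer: 64216 + 280*√5 ≈ 64842.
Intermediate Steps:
V = -9 + 5*√5 (V = -9 + √(121 + 4) = -9 + √125 = -9 + 5*√5 ≈ 2.1803)
n = (-28 + 5*√5)² (n = ((-9 + 5*√5) - 19)² = (-28 + 5*√5)² ≈ 282.90)
K - n = 65125 - (909 - 280*√5) = 65125 + (-909 + 280*√5) = 64216 + 280*√5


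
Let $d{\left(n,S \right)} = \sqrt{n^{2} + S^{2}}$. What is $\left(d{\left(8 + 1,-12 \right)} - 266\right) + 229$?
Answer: $-22$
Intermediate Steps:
$d{\left(n,S \right)} = \sqrt{S^{2} + n^{2}}$
$\left(d{\left(8 + 1,-12 \right)} - 266\right) + 229 = \left(\sqrt{\left(-12\right)^{2} + \left(8 + 1\right)^{2}} - 266\right) + 229 = \left(\sqrt{144 + 9^{2}} - 266\right) + 229 = \left(\sqrt{144 + 81} - 266\right) + 229 = \left(\sqrt{225} - 266\right) + 229 = \left(15 - 266\right) + 229 = -251 + 229 = -22$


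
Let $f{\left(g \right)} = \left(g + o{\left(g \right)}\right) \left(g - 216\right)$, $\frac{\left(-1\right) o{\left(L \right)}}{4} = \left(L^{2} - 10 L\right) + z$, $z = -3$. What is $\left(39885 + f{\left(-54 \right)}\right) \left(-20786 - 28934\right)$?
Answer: $-188125812600$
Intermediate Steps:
$o{\left(L \right)} = 12 - 4 L^{2} + 40 L$ ($o{\left(L \right)} = - 4 \left(\left(L^{2} - 10 L\right) - 3\right) = - 4 \left(-3 + L^{2} - 10 L\right) = 12 - 4 L^{2} + 40 L$)
$f{\left(g \right)} = \left(-216 + g\right) \left(12 - 4 g^{2} + 41 g\right)$ ($f{\left(g \right)} = \left(g + \left(12 - 4 g^{2} + 40 g\right)\right) \left(g - 216\right) = \left(12 - 4 g^{2} + 41 g\right) \left(-216 + g\right) = \left(-216 + g\right) \left(12 - 4 g^{2} + 41 g\right)$)
$\left(39885 + f{\left(-54 \right)}\right) \left(-20786 - 28934\right) = \left(39885 - \left(-474984 - 2638980 - 629856\right)\right) \left(-20786 - 28934\right) = \left(39885 + \left(-2592 + 477576 - -629856 + 905 \cdot 2916\right)\right) \left(-49720\right) = \left(39885 + \left(-2592 + 477576 + 629856 + 2638980\right)\right) \left(-49720\right) = \left(39885 + 3743820\right) \left(-49720\right) = 3783705 \left(-49720\right) = -188125812600$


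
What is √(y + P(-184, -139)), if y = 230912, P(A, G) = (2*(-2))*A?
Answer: 4*√14478 ≈ 481.30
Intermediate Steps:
P(A, G) = -4*A
√(y + P(-184, -139)) = √(230912 - 4*(-184)) = √(230912 + 736) = √231648 = 4*√14478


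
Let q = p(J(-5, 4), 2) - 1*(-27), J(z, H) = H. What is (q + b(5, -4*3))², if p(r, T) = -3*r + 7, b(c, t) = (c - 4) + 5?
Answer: 784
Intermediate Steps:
b(c, t) = 1 + c (b(c, t) = (-4 + c) + 5 = 1 + c)
p(r, T) = 7 - 3*r
q = 22 (q = (7 - 3*4) - 1*(-27) = (7 - 12) + 27 = -5 + 27 = 22)
(q + b(5, -4*3))² = (22 + (1 + 5))² = (22 + 6)² = 28² = 784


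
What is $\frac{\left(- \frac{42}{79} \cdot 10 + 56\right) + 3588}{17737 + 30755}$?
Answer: $\frac{71864}{957717} \approx 0.075037$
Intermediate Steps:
$\frac{\left(- \frac{42}{79} \cdot 10 + 56\right) + 3588}{17737 + 30755} = \frac{\left(\left(-42\right) \frac{1}{79} \cdot 10 + 56\right) + 3588}{48492} = \left(\left(\left(- \frac{42}{79}\right) 10 + 56\right) + 3588\right) \frac{1}{48492} = \left(\left(- \frac{420}{79} + 56\right) + 3588\right) \frac{1}{48492} = \left(\frac{4004}{79} + 3588\right) \frac{1}{48492} = \frac{287456}{79} \cdot \frac{1}{48492} = \frac{71864}{957717}$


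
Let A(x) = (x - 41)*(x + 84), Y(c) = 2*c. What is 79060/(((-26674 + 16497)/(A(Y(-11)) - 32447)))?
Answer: 2874068180/10177 ≈ 2.8241e+5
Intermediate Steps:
A(x) = (-41 + x)*(84 + x)
79060/(((-26674 + 16497)/(A(Y(-11)) - 32447))) = 79060/(((-26674 + 16497)/((-3444 + (2*(-11))² + 43*(2*(-11))) - 32447))) = 79060/((-10177/((-3444 + (-22)² + 43*(-22)) - 32447))) = 79060/((-10177/((-3444 + 484 - 946) - 32447))) = 79060/((-10177/(-3906 - 32447))) = 79060/((-10177/(-36353))) = 79060/((-10177*(-1/36353))) = 79060/(10177/36353) = 79060*(36353/10177) = 2874068180/10177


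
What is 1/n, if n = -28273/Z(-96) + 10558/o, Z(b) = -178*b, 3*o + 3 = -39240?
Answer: -223528128/550254217 ≈ -0.40623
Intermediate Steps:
o = -13081 (o = -1 + (1/3)*(-39240) = -1 - 13080 = -13081)
n = -550254217/223528128 (n = -28273/((-178*(-96))) + 10558/(-13081) = -28273/17088 + 10558*(-1/13081) = -28273*1/17088 - 10558/13081 = -28273/17088 - 10558/13081 = -550254217/223528128 ≈ -2.4617)
1/n = 1/(-550254217/223528128) = -223528128/550254217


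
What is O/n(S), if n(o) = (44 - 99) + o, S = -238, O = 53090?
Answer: -53090/293 ≈ -181.19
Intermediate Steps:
n(o) = -55 + o
O/n(S) = 53090/(-55 - 238) = 53090/(-293) = 53090*(-1/293) = -53090/293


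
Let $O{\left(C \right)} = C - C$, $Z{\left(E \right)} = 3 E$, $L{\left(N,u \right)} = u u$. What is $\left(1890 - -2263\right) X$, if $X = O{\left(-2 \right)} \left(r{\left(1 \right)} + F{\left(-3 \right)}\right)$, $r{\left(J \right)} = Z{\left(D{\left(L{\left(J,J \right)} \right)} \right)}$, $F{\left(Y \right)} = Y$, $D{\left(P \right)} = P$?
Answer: $0$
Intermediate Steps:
$L{\left(N,u \right)} = u^{2}$
$r{\left(J \right)} = 3 J^{2}$
$O{\left(C \right)} = 0$
$X = 0$ ($X = 0 \left(3 \cdot 1^{2} - 3\right) = 0 \left(3 \cdot 1 - 3\right) = 0 \left(3 - 3\right) = 0 \cdot 0 = 0$)
$\left(1890 - -2263\right) X = \left(1890 - -2263\right) 0 = \left(1890 + 2263\right) 0 = 4153 \cdot 0 = 0$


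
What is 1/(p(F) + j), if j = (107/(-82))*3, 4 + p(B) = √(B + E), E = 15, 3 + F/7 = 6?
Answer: -82/157 ≈ -0.52229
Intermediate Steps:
F = 21 (F = -21 + 7*6 = -21 + 42 = 21)
p(B) = -4 + √(15 + B) (p(B) = -4 + √(B + 15) = -4 + √(15 + B))
j = -321/82 (j = (107*(-1/82))*3 = -107/82*3 = -321/82 ≈ -3.9146)
1/(p(F) + j) = 1/((-4 + √(15 + 21)) - 321/82) = 1/((-4 + √36) - 321/82) = 1/((-4 + 6) - 321/82) = 1/(2 - 321/82) = 1/(-157/82) = -82/157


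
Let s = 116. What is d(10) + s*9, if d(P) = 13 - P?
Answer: 1047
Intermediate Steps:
d(10) + s*9 = (13 - 1*10) + 116*9 = (13 - 10) + 1044 = 3 + 1044 = 1047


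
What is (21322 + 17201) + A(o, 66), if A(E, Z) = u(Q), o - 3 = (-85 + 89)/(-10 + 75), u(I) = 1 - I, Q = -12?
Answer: 38536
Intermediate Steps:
o = 199/65 (o = 3 + (-85 + 89)/(-10 + 75) = 3 + 4/65 = 199/65 ≈ 3.0615)
A(E, Z) = 13 (A(E, Z) = 1 - 1*(-12) = 1 + 12 = 13)
(21322 + 17201) + A(o, 66) = (21322 + 17201) + 13 = 38523 + 13 = 38536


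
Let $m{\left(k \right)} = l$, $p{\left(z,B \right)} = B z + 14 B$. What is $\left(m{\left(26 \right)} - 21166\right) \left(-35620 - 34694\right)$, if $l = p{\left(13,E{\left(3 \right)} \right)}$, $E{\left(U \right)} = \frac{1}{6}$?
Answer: $1487949711$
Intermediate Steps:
$E{\left(U \right)} = \frac{1}{6}$
$p{\left(z,B \right)} = 14 B + B z$
$l = \frac{9}{2}$ ($l = \frac{14 + 13}{6} = \frac{1}{6} \cdot 27 = \frac{9}{2} \approx 4.5$)
$m{\left(k \right)} = \frac{9}{2}$
$\left(m{\left(26 \right)} - 21166\right) \left(-35620 - 34694\right) = \left(\frac{9}{2} - 21166\right) \left(-35620 - 34694\right) = \left(- \frac{42323}{2}\right) \left(-70314\right) = 1487949711$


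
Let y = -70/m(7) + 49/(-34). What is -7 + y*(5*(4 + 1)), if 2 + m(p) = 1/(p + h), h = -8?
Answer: 55111/102 ≈ 540.30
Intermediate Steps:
m(p) = -2 + 1/(-8 + p) (m(p) = -2 + 1/(p - 8) = -2 + 1/(-8 + p))
y = 2233/102 (y = -70*(-8 + 7)/(17 - 2*7) + 49/(-34) = -70*(-1/(17 - 14)) + 49*(-1/34) = -70/((-1*3)) - 49/34 = -70/(-3) - 49/34 = -70*(-⅓) - 49/34 = 70/3 - 49/34 = 2233/102 ≈ 21.892)
-7 + y*(5*(4 + 1)) = -7 + 2233*(5*(4 + 1))/102 = -7 + 2233*(5*5)/102 = -7 + (2233/102)*25 = -7 + 55825/102 = 55111/102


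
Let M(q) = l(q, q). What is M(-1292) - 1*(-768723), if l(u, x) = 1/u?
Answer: 993190115/1292 ≈ 7.6872e+5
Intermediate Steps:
M(q) = 1/q
M(-1292) - 1*(-768723) = 1/(-1292) - 1*(-768723) = -1/1292 + 768723 = 993190115/1292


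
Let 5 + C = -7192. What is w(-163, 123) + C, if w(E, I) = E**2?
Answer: 19372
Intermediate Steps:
C = -7197 (C = -5 - 7192 = -7197)
w(-163, 123) + C = (-163)**2 - 7197 = 26569 - 7197 = 19372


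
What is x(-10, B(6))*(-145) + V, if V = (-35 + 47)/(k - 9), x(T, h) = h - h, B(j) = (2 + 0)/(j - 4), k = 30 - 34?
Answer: -12/13 ≈ -0.92308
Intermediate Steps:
k = -4
B(j) = 2/(-4 + j)
x(T, h) = 0
V = -12/13 (V = (-35 + 47)/(-4 - 9) = 12/(-13) = 12*(-1/13) = -12/13 ≈ -0.92308)
x(-10, B(6))*(-145) + V = 0*(-145) - 12/13 = 0 - 12/13 = -12/13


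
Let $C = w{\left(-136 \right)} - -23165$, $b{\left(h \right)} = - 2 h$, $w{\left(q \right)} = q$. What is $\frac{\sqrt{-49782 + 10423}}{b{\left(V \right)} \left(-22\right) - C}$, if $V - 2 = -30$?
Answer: $- \frac{i \sqrt{39359}}{24261} \approx - 0.0081774 i$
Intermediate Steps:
$V = -28$ ($V = 2 - 30 = -28$)
$C = 23029$ ($C = -136 - -23165 = -136 + 23165 = 23029$)
$\frac{\sqrt{-49782 + 10423}}{b{\left(V \right)} \left(-22\right) - C} = \frac{\sqrt{-49782 + 10423}}{\left(-2\right) \left(-28\right) \left(-22\right) - 23029} = \frac{\sqrt{-39359}}{56 \left(-22\right) - 23029} = \frac{i \sqrt{39359}}{-1232 - 23029} = \frac{i \sqrt{39359}}{-24261} = i \sqrt{39359} \left(- \frac{1}{24261}\right) = - \frac{i \sqrt{39359}}{24261}$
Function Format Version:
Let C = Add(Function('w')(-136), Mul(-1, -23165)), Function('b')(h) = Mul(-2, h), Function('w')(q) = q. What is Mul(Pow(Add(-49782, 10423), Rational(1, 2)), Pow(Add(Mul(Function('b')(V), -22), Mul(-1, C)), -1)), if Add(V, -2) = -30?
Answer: Mul(Rational(-1, 24261), I, Pow(39359, Rational(1, 2))) ≈ Mul(-0.0081774, I)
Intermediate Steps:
V = -28 (V = Add(2, -30) = -28)
C = 23029 (C = Add(-136, Mul(-1, -23165)) = Add(-136, 23165) = 23029)
Mul(Pow(Add(-49782, 10423), Rational(1, 2)), Pow(Add(Mul(Function('b')(V), -22), Mul(-1, C)), -1)) = Mul(Pow(Add(-49782, 10423), Rational(1, 2)), Pow(Add(Mul(Mul(-2, -28), -22), Mul(-1, 23029)), -1)) = Mul(Pow(-39359, Rational(1, 2)), Pow(Add(Mul(56, -22), -23029), -1)) = Mul(Mul(I, Pow(39359, Rational(1, 2))), Pow(Add(-1232, -23029), -1)) = Mul(Mul(I, Pow(39359, Rational(1, 2))), Pow(-24261, -1)) = Mul(Mul(I, Pow(39359, Rational(1, 2))), Rational(-1, 24261)) = Mul(Rational(-1, 24261), I, Pow(39359, Rational(1, 2)))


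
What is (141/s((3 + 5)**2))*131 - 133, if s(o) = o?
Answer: 9959/64 ≈ 155.61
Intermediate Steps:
(141/s((3 + 5)**2))*131 - 133 = (141/((3 + 5)**2))*131 - 133 = (141/(8**2))*131 - 133 = (141/64)*131 - 133 = 18471/64 - 133 = 9959/64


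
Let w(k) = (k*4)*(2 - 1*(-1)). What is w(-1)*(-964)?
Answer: 11568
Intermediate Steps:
w(k) = 12*k (w(k) = (4*k)*(2 + 1) = (4*k)*3 = 12*k)
w(-1)*(-964) = (12*(-1))*(-964) = -12*(-964) = 11568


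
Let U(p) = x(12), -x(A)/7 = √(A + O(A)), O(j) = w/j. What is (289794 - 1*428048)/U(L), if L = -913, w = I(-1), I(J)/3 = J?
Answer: 276508*√47/329 ≈ 5761.8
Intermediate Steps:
I(J) = 3*J
w = -3 (w = 3*(-1) = -3)
O(j) = -3/j
x(A) = -7*√(A - 3/A)
U(p) = -7*√47/2 (U(p) = -7*√(12 - 3/12) = -7*√(12 - 3*1/12) = -7*√(12 - ¼) = -7*√47/2)
(289794 - 1*428048)/U(L) = (289794 - 1*428048)/((-7*√47/2)) = (289794 - 428048)*(-2*√47/329) = -(-276508)*√47/329 = 276508*√47/329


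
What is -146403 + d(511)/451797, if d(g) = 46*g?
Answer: -906087845/6189 ≈ -1.4640e+5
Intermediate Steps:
-146403 + d(511)/451797 = -146403 + (46*511)/451797 = -146403 + 23506*(1/451797) = -146403 + 322/6189 = -906087845/6189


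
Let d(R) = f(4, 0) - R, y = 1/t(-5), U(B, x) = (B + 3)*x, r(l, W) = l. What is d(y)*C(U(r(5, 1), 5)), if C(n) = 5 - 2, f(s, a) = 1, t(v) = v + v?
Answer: 33/10 ≈ 3.3000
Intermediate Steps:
t(v) = 2*v
U(B, x) = x*(3 + B) (U(B, x) = (3 + B)*x = x*(3 + B))
y = -1/10 (y = 1/(2*(-5)) = 1/(-10) = -1/10 ≈ -0.10000)
d(R) = 1 - R
C(n) = 3
d(y)*C(U(r(5, 1), 5)) = (1 - 1*(-1/10))*3 = (1 + 1/10)*3 = (11/10)*3 = 33/10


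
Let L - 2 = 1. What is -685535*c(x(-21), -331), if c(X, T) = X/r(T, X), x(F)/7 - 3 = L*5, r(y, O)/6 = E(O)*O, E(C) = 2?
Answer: -685535/12 ≈ -57128.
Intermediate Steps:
L = 3 (L = 2 + 1 = 3)
r(y, O) = 12*O (r(y, O) = 6*(2*O) = 12*O)
x(F) = 126 (x(F) = 21 + 7*(3*5) = 21 + 7*15 = 21 + 105 = 126)
c(X, T) = 1/12 (c(X, T) = X/((12*X)) = X*(1/(12*X)) = 1/12)
-685535*c(x(-21), -331) = -685535/(1/(1/12)) = -685535/12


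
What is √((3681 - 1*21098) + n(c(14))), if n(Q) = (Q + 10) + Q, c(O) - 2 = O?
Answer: 5*I*√695 ≈ 131.81*I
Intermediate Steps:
c(O) = 2 + O
n(Q) = 10 + 2*Q (n(Q) = (10 + Q) + Q = 10 + 2*Q)
√((3681 - 1*21098) + n(c(14))) = √((3681 - 1*21098) + (10 + 2*(2 + 14))) = √((3681 - 21098) + (10 + 2*16)) = √(-17417 + (10 + 32)) = √(-17417 + 42) = √(-17375) = 5*I*√695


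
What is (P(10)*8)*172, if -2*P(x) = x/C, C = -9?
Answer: 6880/9 ≈ 764.44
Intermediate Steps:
P(x) = x/18 (P(x) = -x/(2*(-9)) = -x*(-1)/(2*9) = -(-1)*x/18 = x/18)
(P(10)*8)*172 = (((1/18)*10)*8)*172 = ((5/9)*8)*172 = (40/9)*172 = 6880/9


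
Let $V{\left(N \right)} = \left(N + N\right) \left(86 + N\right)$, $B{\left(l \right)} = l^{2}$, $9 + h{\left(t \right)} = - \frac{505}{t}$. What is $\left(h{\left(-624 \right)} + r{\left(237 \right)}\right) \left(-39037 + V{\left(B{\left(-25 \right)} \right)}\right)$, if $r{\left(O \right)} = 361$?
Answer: $\frac{187066866089}{624} \approx 2.9979 \cdot 10^{8}$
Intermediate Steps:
$h{\left(t \right)} = -9 - \frac{505}{t}$
$V{\left(N \right)} = 2 N \left(86 + N\right)$
$\left(h{\left(-624 \right)} + r{\left(237 \right)}\right) \left(-39037 + V{\left(B{\left(-25 \right)} \right)}\right) = \left(\left(-9 - \frac{505}{-624}\right) + 361\right) \left(-39037 + 2 \left(-25\right)^{2} \left(86 + \left(-25\right)^{2}\right)\right) = \left(\left(-9 - - \frac{505}{624}\right) + 361\right) \left(-39037 + 2 \cdot 625 \left(86 + 625\right)\right) = \left(\left(-9 + \frac{505}{624}\right) + 361\right) \left(-39037 + 2 \cdot 625 \cdot 711\right) = \left(- \frac{5111}{624} + 361\right) \left(-39037 + 888750\right) = \frac{220153}{624} \cdot 849713 = \frac{187066866089}{624}$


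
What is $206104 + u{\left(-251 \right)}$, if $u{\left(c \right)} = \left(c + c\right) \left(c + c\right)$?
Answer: $458108$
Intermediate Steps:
$u{\left(c \right)} = 4 c^{2}$ ($u{\left(c \right)} = 2 c 2 c = 4 c^{2}$)
$206104 + u{\left(-251 \right)} = 206104 + 4 \left(-251\right)^{2} = 206104 + 4 \cdot 63001 = 206104 + 252004 = 458108$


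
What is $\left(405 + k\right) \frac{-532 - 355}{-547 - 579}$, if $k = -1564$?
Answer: $- \frac{1028033}{1126} \approx -913.0$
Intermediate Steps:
$\left(405 + k\right) \frac{-532 - 355}{-547 - 579} = \left(405 - 1564\right) \frac{-532 - 355}{-547 - 579} = - 1159 \left(- \frac{887}{-1126}\right) = - 1159 \left(\left(-887\right) \left(- \frac{1}{1126}\right)\right) = \left(-1159\right) \frac{887}{1126} = - \frac{1028033}{1126}$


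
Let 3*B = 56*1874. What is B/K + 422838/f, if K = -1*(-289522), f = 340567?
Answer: 201501586778/147902458461 ≈ 1.3624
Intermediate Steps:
B = 104944/3 (B = (56*1874)/3 = (⅓)*104944 = 104944/3 ≈ 34981.)
K = 289522
B/K + 422838/f = (104944/3)/289522 + 422838/340567 = (104944/3)*(1/289522) + 422838*(1/340567) = 52472/434283 + 422838/340567 = 201501586778/147902458461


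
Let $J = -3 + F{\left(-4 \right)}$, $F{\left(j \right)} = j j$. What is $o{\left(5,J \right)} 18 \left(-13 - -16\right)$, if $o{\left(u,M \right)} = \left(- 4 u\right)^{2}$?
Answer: $21600$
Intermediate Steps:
$F{\left(j \right)} = j^{2}$
$J = 13$ ($J = -3 + \left(-4\right)^{2} = -3 + 16 = 13$)
$o{\left(u,M \right)} = 16 u^{2}$
$o{\left(5,J \right)} 18 \left(-13 - -16\right) = 16 \cdot 5^{2} \cdot 18 \left(-13 - -16\right) = 16 \cdot 25 \cdot 18 \left(-13 + 16\right) = 400 \cdot 18 \cdot 3 = 7200 \cdot 3 = 21600$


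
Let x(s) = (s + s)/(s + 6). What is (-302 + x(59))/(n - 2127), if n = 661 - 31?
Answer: 6504/32435 ≈ 0.20052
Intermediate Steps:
n = 630
x(s) = 2*s/(6 + s) (x(s) = (2*s)/(6 + s) = 2*s/(6 + s))
(-302 + x(59))/(n - 2127) = (-302 + 2*59/(6 + 59))/(630 - 2127) = (-302 + 2*59/65)/(-1497) = (-302 + 2*59*(1/65))*(-1/1497) = (-302 + 118/65)*(-1/1497) = -19512/65*(-1/1497) = 6504/32435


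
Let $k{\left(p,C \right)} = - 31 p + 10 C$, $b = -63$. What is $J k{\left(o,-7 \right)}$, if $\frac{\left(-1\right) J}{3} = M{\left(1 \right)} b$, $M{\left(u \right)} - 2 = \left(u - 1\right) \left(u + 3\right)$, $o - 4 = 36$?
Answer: $-495180$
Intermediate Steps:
$o = 40$ ($o = 4 + 36 = 40$)
$M{\left(u \right)} = 2 + \left(-1 + u\right) \left(3 + u\right)$ ($M{\left(u \right)} = 2 + \left(u - 1\right) \left(u + 3\right) = 2 + \left(-1 + u\right) \left(3 + u\right)$)
$J = 378$ ($J = - 3 \left(-1 + 1^{2} + 2 \cdot 1\right) \left(-63\right) = - 3 \left(-1 + 1 + 2\right) \left(-63\right) = - 3 \cdot 2 \left(-63\right) = \left(-3\right) \left(-126\right) = 378$)
$J k{\left(o,-7 \right)} = 378 \left(\left(-31\right) 40 + 10 \left(-7\right)\right) = 378 \left(-1240 - 70\right) = 378 \left(-1310\right) = -495180$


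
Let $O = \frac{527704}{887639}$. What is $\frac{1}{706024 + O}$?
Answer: $\frac{887639}{626694965040} \approx 1.4164 \cdot 10^{-6}$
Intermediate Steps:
$O = \frac{527704}{887639}$ ($O = 527704 \cdot \frac{1}{887639} = \frac{527704}{887639} \approx 0.5945$)
$\frac{1}{706024 + O} = \frac{1}{706024 + \frac{527704}{887639}} = \frac{1}{\frac{626694965040}{887639}} = \frac{887639}{626694965040}$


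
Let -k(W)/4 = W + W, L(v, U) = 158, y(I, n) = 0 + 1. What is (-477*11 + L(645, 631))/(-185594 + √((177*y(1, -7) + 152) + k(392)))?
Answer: 944487866/34445135643 + 5089*I*√2807/34445135643 ≈ 0.02742 + 7.8275e-6*I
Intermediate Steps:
y(I, n) = 1
k(W) = -8*W (k(W) = -4*(W + W) = -8*W)
(-477*11 + L(645, 631))/(-185594 + √((177*y(1, -7) + 152) + k(392))) = (-477*11 + 158)/(-185594 + √((177*1 + 152) - 8*392)) = (-5247 + 158)/(-185594 + √((177 + 152) - 3136)) = -5089/(-185594 + √(329 - 3136)) = -5089/(-185594 + √(-2807)) = -5089/(-185594 + I*√2807)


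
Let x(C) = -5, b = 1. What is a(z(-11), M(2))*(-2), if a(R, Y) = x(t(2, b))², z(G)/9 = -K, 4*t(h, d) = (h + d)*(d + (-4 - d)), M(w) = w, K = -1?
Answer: -50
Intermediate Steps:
t(h, d) = -d - h (t(h, d) = ((h + d)*(d + (-4 - d)))/4 = ((d + h)*(-4))/4 = (-4*d - 4*h)/4 = -d - h)
z(G) = 9 (z(G) = 9*(-1*(-1)) = 9*1 = 9)
a(R, Y) = 25 (a(R, Y) = (-5)² = 25)
a(z(-11), M(2))*(-2) = 25*(-2) = -50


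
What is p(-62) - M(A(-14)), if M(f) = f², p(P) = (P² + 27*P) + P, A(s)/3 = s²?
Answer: -343636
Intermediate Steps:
A(s) = 3*s²
p(P) = P² + 28*P
p(-62) - M(A(-14)) = -62*(28 - 62) - (3*(-14)²)² = -62*(-34) - (3*196)² = 2108 - 1*588² = 2108 - 1*345744 = 2108 - 345744 = -343636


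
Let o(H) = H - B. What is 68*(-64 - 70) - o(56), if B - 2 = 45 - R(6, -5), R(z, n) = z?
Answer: -9127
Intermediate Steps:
B = 41 (B = 2 + (45 - 1*6) = 2 + (45 - 6) = 2 + 39 = 41)
o(H) = -41 + H (o(H) = H - 1*41 = H - 41 = -41 + H)
68*(-64 - 70) - o(56) = 68*(-64 - 70) - (-41 + 56) = 68*(-134) - 1*15 = -9112 - 15 = -9127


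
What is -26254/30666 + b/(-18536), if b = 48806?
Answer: -495832235/142106244 ≈ -3.4892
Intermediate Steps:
-26254/30666 + b/(-18536) = -26254/30666 + 48806/(-18536) = -26254*1/30666 + 48806*(-1/18536) = -13127/15333 - 24403/9268 = -495832235/142106244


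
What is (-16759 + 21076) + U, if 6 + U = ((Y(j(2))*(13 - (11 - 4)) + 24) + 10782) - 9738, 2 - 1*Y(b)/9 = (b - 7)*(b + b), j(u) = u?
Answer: 6567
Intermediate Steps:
Y(b) = 18 - 18*b*(-7 + b) (Y(b) = 18 - 9*(b - 7)*(b + b) = 18 - 9*(-7 + b)*2*b = 18 - 18*b*(-7 + b))
U = 2250 (U = -6 + ((((18 - 18*2² + 126*2)*(13 - (11 - 4)) + 24) + 10782) - 9738) = -6 + ((((18 - 18*4 + 252)*(13 - 1*7) + 24) + 10782) - 9738) = -6 + ((((18 - 72 + 252)*(13 - 7) + 24) + 10782) - 9738) = -6 + (((198*6 + 24) + 10782) - 9738) = -6 + (((1188 + 24) + 10782) - 9738) = -6 + ((1212 + 10782) - 9738) = -6 + (11994 - 9738) = -6 + 2256 = 2250)
(-16759 + 21076) + U = (-16759 + 21076) + 2250 = 4317 + 2250 = 6567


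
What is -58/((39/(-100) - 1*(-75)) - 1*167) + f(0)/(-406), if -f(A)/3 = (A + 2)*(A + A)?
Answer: 5800/9239 ≈ 0.62777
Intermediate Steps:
f(A) = -6*A*(2 + A) (f(A) = -3*(A + 2)*(A + A) = -3*(2 + A)*2*A = -6*A*(2 + A))
-58/((39/(-100) - 1*(-75)) - 1*167) + f(0)/(-406) = -58/((39/(-100) - 1*(-75)) - 1*167) - 6*0*(2 + 0)/(-406) = -58/((39*(-1/100) + 75) - 167) - 6*0*2*(-1/406) = -58/((-39/100 + 75) - 167) + 0*(-1/406) = -58/(7461/100 - 167) + 0 = -58/(-9239/100) + 0 = -58*(-100/9239) + 0 = 5800/9239 + 0 = 5800/9239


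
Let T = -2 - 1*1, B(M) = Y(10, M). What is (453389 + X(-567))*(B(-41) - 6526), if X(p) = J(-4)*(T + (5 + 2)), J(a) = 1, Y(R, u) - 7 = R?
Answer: -2951135037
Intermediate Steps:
Y(R, u) = 7 + R
B(M) = 17 (B(M) = 7 + 10 = 17)
T = -3 (T = -2 - 1 = -3)
X(p) = 4 (X(p) = 1*(-3 + (5 + 2)) = 1*(-3 + 7) = 1*4 = 4)
(453389 + X(-567))*(B(-41) - 6526) = (453389 + 4)*(17 - 6526) = 453393*(-6509) = -2951135037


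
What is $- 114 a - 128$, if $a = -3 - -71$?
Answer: $-7880$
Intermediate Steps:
$a = 68$ ($a = -3 + 71 = 68$)
$- 114 a - 128 = \left(-114\right) 68 - 128 = -7752 - 128 = -7880$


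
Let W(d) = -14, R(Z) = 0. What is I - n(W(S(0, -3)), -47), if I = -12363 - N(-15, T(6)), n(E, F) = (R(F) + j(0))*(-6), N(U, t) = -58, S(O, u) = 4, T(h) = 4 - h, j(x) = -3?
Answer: -12323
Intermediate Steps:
n(E, F) = 18 (n(E, F) = (0 - 3)*(-6) = -3*(-6) = 18)
I = -12305 (I = -12363 - 1*(-58) = -12363 + 58 = -12305)
I - n(W(S(0, -3)), -47) = -12305 - 1*18 = -12305 - 18 = -12323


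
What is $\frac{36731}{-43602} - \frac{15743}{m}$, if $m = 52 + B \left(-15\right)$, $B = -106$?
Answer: $- \frac{186684647}{17898621} \approx -10.43$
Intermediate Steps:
$m = 1642$ ($m = 52 - -1590 = 52 + 1590 = 1642$)
$\frac{36731}{-43602} - \frac{15743}{m} = \frac{36731}{-43602} - \frac{15743}{1642} = 36731 \left(- \frac{1}{43602}\right) - \frac{15743}{1642} = - \frac{36731}{43602} - \frac{15743}{1642} = - \frac{186684647}{17898621}$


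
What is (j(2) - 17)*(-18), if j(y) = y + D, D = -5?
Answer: 360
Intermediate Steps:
j(y) = -5 + y (j(y) = y - 5 = -5 + y)
(j(2) - 17)*(-18) = ((-5 + 2) - 17)*(-18) = (-3 - 17)*(-18) = -20*(-18) = 360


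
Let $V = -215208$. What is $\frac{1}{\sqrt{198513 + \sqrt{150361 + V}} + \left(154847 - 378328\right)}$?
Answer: $- \frac{1}{223481 - \sqrt{198513 + i \sqrt{64847}}} \approx -4.4836 \cdot 10^{-6} - 5.7448 \cdot 10^{-12} i$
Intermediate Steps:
$\frac{1}{\sqrt{198513 + \sqrt{150361 + V}} + \left(154847 - 378328\right)} = \frac{1}{\sqrt{198513 + \sqrt{150361 - 215208}} + \left(154847 - 378328\right)} = \frac{1}{\sqrt{198513 + \sqrt{-64847}} + \left(154847 - 378328\right)} = \frac{1}{\sqrt{198513 + i \sqrt{64847}} - 223481} = \frac{1}{-223481 + \sqrt{198513 + i \sqrt{64847}}}$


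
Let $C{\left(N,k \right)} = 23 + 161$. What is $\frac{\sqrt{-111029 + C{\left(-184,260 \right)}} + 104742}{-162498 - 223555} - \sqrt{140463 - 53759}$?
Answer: $- \frac{104742}{386053} - 4 \sqrt{5419} - \frac{i \sqrt{110845}}{386053} \approx -294.73 - 0.0008624 i$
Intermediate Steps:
$C{\left(N,k \right)} = 184$
$\frac{\sqrt{-111029 + C{\left(-184,260 \right)}} + 104742}{-162498 - 223555} - \sqrt{140463 - 53759} = \frac{\sqrt{-111029 + 184} + 104742}{-162498 - 223555} - \sqrt{140463 - 53759} = \frac{\sqrt{-110845} + 104742}{-386053} - \sqrt{86704} = \left(i \sqrt{110845} + 104742\right) \left(- \frac{1}{386053}\right) - 4 \sqrt{5419} = \left(104742 + i \sqrt{110845}\right) \left(- \frac{1}{386053}\right) - 4 \sqrt{5419} = \left(- \frac{104742}{386053} - \frac{i \sqrt{110845}}{386053}\right) - 4 \sqrt{5419} = - \frac{104742}{386053} - 4 \sqrt{5419} - \frac{i \sqrt{110845}}{386053}$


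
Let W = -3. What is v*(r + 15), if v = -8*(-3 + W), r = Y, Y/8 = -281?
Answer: -107184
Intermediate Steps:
Y = -2248 (Y = 8*(-281) = -2248)
r = -2248
v = 48 (v = -8*(-3 - 3) = -8*(-6) = 48)
v*(r + 15) = 48*(-2248 + 15) = 48*(-2233) = -107184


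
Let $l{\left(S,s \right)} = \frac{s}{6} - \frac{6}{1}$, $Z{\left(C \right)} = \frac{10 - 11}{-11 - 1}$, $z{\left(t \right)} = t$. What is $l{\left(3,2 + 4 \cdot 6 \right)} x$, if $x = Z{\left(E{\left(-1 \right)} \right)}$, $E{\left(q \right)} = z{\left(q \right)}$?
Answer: $- \frac{5}{36} \approx -0.13889$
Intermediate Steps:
$E{\left(q \right)} = q$
$Z{\left(C \right)} = \frac{1}{12}$ ($Z{\left(C \right)} = - \frac{1}{-12} = \left(-1\right) \left(- \frac{1}{12}\right) = \frac{1}{12}$)
$x = \frac{1}{12} \approx 0.083333$
$l{\left(S,s \right)} = -6 + \frac{s}{6}$ ($l{\left(S,s \right)} = s \frac{1}{6} - 6 = \frac{s}{6} - 6 = -6 + \frac{s}{6}$)
$l{\left(3,2 + 4 \cdot 6 \right)} x = \left(-6 + \frac{2 + 4 \cdot 6}{6}\right) \frac{1}{12} = \left(-6 + \frac{2 + 24}{6}\right) \frac{1}{12} = \left(-6 + \frac{1}{6} \cdot 26\right) \frac{1}{12} = \left(-6 + \frac{13}{3}\right) \frac{1}{12} = \left(- \frac{5}{3}\right) \frac{1}{12} = - \frac{5}{36}$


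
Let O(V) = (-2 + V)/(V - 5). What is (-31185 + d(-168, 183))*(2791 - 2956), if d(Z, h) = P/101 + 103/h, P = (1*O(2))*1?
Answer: 313871360/61 ≈ 5.1454e+6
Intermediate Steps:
O(V) = (-2 + V)/(-5 + V)
P = 0 (P = (1*((-2 + 2)/(-5 + 2)))*1 = (1*(0/(-3)))*1 = (1*(-1/3*0))*1 = (1*0)*1 = 0*1 = 0)
d(Z, h) = 103/h (d(Z, h) = 0/101 + 103/h = 0*(1/101) + 103/h = 0 + 103/h = 103/h)
(-31185 + d(-168, 183))*(2791 - 2956) = (-31185 + 103/183)*(2791 - 2956) = (-31185 + 103*(1/183))*(-165) = (-31185 + 103/183)*(-165) = -5706752/183*(-165) = 313871360/61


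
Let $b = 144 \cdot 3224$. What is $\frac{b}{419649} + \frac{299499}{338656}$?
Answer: $\frac{94302511929}{47372217248} \approx 1.9907$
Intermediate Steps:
$b = 464256$
$\frac{b}{419649} + \frac{299499}{338656} = \frac{464256}{419649} + \frac{299499}{338656} = 464256 \cdot \frac{1}{419649} + 299499 \cdot \frac{1}{338656} = \frac{154752}{139883} + \frac{299499}{338656} = \frac{94302511929}{47372217248}$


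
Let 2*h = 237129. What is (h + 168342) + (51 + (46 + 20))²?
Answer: 601191/2 ≈ 3.0060e+5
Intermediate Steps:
h = 237129/2 (h = (½)*237129 = 237129/2 ≈ 1.1856e+5)
(h + 168342) + (51 + (46 + 20))² = (237129/2 + 168342) + (51 + (46 + 20))² = 573813/2 + (51 + 66)² = 573813/2 + 117² = 573813/2 + 13689 = 601191/2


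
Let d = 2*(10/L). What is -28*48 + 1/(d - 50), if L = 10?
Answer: -64513/48 ≈ -1344.0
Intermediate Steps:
d = 2 (d = 2*(10/10) = 2*(10*(⅒)) = 2*1 = 2)
-28*48 + 1/(d - 50) = -28*48 + 1/(2 - 50) = -1344 + 1/(-48) = -1344 - 1/48 = -64513/48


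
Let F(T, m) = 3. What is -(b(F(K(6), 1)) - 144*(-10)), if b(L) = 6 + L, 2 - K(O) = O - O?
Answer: -1449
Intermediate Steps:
K(O) = 2 (K(O) = 2 - (O - O) = 2 - 1*0 = 2 + 0 = 2)
-(b(F(K(6), 1)) - 144*(-10)) = -((6 + 3) - 144*(-10)) = -(9 + 1440) = -1*1449 = -1449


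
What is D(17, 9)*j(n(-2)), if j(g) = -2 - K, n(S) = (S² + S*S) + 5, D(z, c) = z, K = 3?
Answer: -85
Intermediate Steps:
n(S) = 5 + 2*S² (n(S) = (S² + S²) + 5 = 2*S² + 5 = 5 + 2*S²)
j(g) = -5 (j(g) = -2 - 1*3 = -2 - 3 = -5)
D(17, 9)*j(n(-2)) = 17*(-5) = -85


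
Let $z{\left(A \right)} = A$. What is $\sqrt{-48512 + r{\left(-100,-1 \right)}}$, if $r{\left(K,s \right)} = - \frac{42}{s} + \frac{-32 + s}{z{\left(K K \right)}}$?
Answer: $\frac{i \sqrt{484700033}}{100} \approx 220.16 i$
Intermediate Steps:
$r{\left(K,s \right)} = - \frac{42}{s} + \frac{-32 + s}{K^{2}}$ ($r{\left(K,s \right)} = - \frac{42}{s} + \frac{-32 + s}{K K} = - \frac{42}{s} + \frac{-32 + s}{K^{2}}$)
$\sqrt{-48512 + r{\left(-100,-1 \right)}} = \sqrt{-48512 - \left(\frac{1}{10000} - 42 + \frac{2}{625}\right)} = \sqrt{-48512 - - \frac{419967}{10000}} = \sqrt{-48512 + \frac{419967}{10000}} = \sqrt{- \frac{484700033}{10000}} = \frac{i \sqrt{484700033}}{100}$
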